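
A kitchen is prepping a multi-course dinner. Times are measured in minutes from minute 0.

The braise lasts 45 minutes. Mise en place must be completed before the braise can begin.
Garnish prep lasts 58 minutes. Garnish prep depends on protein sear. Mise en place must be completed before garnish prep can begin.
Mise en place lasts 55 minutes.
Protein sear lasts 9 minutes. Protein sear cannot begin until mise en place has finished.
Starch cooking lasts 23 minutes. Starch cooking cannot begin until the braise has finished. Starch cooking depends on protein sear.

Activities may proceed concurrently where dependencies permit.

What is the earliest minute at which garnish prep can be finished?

Mise en place can start immediately at minute 0; it finishes at minute 55.
Protein sear cannot begin until mise en place (finishes minute 55). It runs from minute 55 to 55 + 9 = minute 64.
Garnish prep needs all of protein sear (finishes minute 64); mise en place (finishes minute 55). That puts its earliest start at minute 64; it finishes at 64 + 58 = minute 122.

122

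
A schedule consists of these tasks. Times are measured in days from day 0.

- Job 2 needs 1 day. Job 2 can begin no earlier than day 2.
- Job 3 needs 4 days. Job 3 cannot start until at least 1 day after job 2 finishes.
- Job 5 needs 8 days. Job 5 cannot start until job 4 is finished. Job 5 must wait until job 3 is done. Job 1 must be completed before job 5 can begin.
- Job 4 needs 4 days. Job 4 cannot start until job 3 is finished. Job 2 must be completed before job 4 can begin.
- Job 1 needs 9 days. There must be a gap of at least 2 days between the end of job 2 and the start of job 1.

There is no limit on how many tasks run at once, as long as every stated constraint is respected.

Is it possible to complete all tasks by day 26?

Job 2 cannot begin until its own release at day 2. It runs from day 2 to 2 + 1 = day 3.
Job 3 waits on job 2 (finishes day 3, plus 1-day gap → day 4), so it starts at day 4 and finishes at 4 + 4 = day 8.
Job 4 has to wait for job 3 (finishes day 8); job 2 (finishes day 3). The latest of these is day 8, so job 4 runs day 8 to 8 + 4 = day 12.
Job 1 cannot begin until job 2 (finishes day 3, plus 2-day gap → day 5). It runs from day 5 to 5 + 9 = day 14.
Job 5 cannot start until job 4 (finishes day 12); job 3 (finishes day 8); job 1 (finishes day 14). The controlling bound is day 14, so job 5 finishes at 14 + 8 = day 22.
Every task is finished by day 22, which is no later than the deadline of 26, so the schedule is feasible.

Yes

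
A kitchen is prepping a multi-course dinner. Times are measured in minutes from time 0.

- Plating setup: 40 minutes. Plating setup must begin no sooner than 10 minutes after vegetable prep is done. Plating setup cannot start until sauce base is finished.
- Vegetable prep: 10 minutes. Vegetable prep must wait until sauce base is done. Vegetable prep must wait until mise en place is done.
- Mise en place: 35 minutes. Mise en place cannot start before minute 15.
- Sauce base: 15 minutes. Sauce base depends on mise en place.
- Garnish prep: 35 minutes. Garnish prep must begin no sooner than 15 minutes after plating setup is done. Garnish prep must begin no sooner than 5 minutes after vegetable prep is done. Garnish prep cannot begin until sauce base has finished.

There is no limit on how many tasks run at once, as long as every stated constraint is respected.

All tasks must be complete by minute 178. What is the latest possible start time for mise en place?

Garnish prep has no dependents, so it just needs to finish by minute 178. Starting by 178 − 35 = minute 143 achieves that.
Plating setup feeds into garnish prep (must start by minute 143, minus 15-minute gap → minute 128); so plating setup must finish by minute 128 and therefore start by minute 88.
Vegetable prep has several dependents: plating setup (must start by minute 88, minus 10-minute gap → minute 78); garnish prep (must start by minute 143, minus 5-minute gap → minute 138). The earliest of those limits is minute 78, so vegetable prep must start by 78 − 10 = minute 68.
Sauce base must finish in time for vegetable prep (must start by minute 68); plating setup (must start by minute 88); garnish prep (must start by minute 143). The tightest is minute 68, so sauce base must start by 68 − 15 = minute 53.
Mise en place has several dependents: sauce base (must start by minute 53); vegetable prep (must start by minute 68). The earliest of those limits is minute 53, so mise en place must start by 53 − 35 = minute 18.

18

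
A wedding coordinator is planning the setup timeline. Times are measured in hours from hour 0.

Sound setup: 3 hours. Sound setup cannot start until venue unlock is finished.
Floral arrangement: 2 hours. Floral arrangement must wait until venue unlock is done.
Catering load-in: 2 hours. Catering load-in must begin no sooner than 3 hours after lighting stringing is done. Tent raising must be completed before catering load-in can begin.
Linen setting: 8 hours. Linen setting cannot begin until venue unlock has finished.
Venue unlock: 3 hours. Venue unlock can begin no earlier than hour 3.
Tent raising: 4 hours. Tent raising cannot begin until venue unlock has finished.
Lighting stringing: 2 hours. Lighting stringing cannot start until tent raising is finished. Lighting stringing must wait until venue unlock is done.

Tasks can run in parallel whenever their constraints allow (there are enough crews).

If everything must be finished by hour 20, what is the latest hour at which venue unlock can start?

Catering load-in has no dependents, so it just needs to finish by hour 20. Starting by 20 − 2 = hour 18 achieves that.
Lighting stringing feeds into catering load-in (must start by hour 18, minus 3-hour gap → hour 15); so lighting stringing must finish by hour 15 and therefore start by hour 13.
Tent raising must finish in time for lighting stringing (must start by hour 13); catering load-in (must start by hour 18). The tightest is hour 13, so tent raising must start by 13 − 4 = hour 9.
Linen setting has no dependents, so it just needs to finish by hour 20. Starting by 20 − 8 = hour 12 achieves that.
Nothing follows floral arrangement; the deadline of hour 20 is its only limit. It must start by 20 − 2 = hour 18.
To finish by hour 20, sound setup (duration 3) must start no later than hour 17.
Venue unlock feeds tent raising (must start by hour 9); linen setting (must start by hour 12); floral arrangement (must start by hour 18); lighting stringing (must start by hour 13); sound setup (must start by hour 17). Taking the minimum, venue unlock must finish by hour 9 and start by 9 − 3 = hour 6.

6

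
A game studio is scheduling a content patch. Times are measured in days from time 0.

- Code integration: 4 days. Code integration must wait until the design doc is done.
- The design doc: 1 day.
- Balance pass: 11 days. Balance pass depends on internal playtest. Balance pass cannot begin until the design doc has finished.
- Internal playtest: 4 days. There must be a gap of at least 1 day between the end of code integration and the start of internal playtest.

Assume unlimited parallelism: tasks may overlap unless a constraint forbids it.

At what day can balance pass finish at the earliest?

Nothing blocks the design doc, so it runs from day 0 to day 1.
After the design doc (finishes day 1), code integration can start at day 1 and finishes at day 5.
Internal playtest waits on code integration (finishes day 5, plus 1-day gap → day 6), so it starts at day 6 and finishes at 6 + 4 = day 10.
Balance pass needs all of internal playtest (finishes day 10); the design doc (finishes day 1). That puts its earliest start at day 10; it finishes at 10 + 11 = day 21.

21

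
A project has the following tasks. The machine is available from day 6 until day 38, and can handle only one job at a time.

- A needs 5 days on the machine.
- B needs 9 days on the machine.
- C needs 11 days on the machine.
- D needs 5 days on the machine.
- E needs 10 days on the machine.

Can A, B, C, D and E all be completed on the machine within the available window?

No

The machine window is 38 − 6 = 32 days.
Running back to back, the jobs need 5 + 9 + 11 + 5 + 10 = 40 days on the machine.
Since 40 > 32, they cannot all fit.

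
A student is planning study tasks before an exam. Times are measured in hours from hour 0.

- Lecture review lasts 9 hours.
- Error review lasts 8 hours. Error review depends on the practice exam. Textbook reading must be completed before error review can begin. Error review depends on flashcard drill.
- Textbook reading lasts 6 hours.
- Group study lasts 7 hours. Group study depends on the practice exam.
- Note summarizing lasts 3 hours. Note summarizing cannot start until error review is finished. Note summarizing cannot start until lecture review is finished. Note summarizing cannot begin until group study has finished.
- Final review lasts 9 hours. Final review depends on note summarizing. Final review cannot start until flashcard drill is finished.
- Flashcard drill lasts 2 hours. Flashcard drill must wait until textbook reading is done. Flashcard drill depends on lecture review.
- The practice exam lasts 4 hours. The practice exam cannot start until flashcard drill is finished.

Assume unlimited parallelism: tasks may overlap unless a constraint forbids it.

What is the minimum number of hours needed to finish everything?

Lecture review has no prerequisites, so it starts at hour 0 and finishes at hour 9.
Textbook reading can start immediately at hour 0; it finishes at hour 6.
Flashcard drill needs all of textbook reading (finishes hour 6); lecture review (finishes hour 9). That puts its earliest start at hour 9; it finishes at 9 + 2 = hour 11.
After flashcard drill (finishes hour 11), the practice exam can start at hour 11 and finishes at hour 15.
Group study waits on the practice exam (finishes hour 15), so it starts at hour 15 and finishes at 15 + 7 = hour 22.
Error review cannot start until the practice exam (finishes hour 15); textbook reading (finishes hour 6); flashcard drill (finishes hour 11). The controlling bound is hour 15, so error review finishes at 15 + 8 = hour 23.
For note summarizing: error review (finishes hour 23); lecture review (finishes hour 9); group study (finishes hour 22). Taking the maximum gives a start of hour 23, and it finishes at 23 + 3 = hour 26.
For final review: note summarizing (finishes hour 26); flashcard drill (finishes hour 11). Taking the maximum gives a start of hour 26, and it finishes at 26 + 9 = hour 35.
All tasks are finished once the last one completes. Finish times: Textbook reading at 6, Lecture review at 9, Flashcard drill at 11, The practice exam at 15, Error review at 23, Group study at 22, Note summarizing at 26, Final review at 35. The latest is hour 35.

35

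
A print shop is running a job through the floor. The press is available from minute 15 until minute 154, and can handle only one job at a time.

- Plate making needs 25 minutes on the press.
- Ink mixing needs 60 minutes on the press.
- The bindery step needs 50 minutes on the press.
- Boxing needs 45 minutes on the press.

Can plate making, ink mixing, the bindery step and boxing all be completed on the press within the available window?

The press window is 154 − 15 = 139 minutes.
Running back to back, the jobs need 25 + 60 + 50 + 45 = 180 minutes on the press.
Since 180 > 139, they cannot all fit.

No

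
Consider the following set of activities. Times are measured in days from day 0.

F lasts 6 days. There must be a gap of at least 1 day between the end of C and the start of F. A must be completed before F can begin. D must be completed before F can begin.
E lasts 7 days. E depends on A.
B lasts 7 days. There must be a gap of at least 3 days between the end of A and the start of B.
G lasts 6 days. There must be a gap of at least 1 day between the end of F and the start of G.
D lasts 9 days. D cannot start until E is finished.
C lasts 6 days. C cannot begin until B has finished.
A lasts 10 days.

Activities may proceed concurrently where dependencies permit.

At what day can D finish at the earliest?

26

A can start immediately at day 0; it finishes at day 10.
E waits on A (finishes day 10), so it starts at day 10 and finishes at 10 + 7 = day 17.
After E (finishes day 17), D can start at day 17 and finishes at day 26.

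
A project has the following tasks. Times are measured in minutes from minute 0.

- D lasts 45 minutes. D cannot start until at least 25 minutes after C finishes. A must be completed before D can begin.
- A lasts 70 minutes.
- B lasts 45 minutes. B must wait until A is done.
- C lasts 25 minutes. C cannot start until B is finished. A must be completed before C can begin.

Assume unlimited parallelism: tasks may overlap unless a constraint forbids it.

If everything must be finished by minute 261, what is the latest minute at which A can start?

51

To finish by minute 261, D (duration 45) must start no later than minute 216.
C has to be done before D (must start by minute 216, minus 25-minute gap → minute 191). That means finishing by minute 191, i.e. starting by 191 − 25 = minute 166.
B must finish before C (must start by minute 166). With a 45-minute duration, B must start by 166 − 45 = minute 121.
A feeds B (must start by minute 121); C (must start by minute 166); D (must start by minute 216). Taking the minimum, A must finish by minute 121 and start by 121 − 70 = minute 51.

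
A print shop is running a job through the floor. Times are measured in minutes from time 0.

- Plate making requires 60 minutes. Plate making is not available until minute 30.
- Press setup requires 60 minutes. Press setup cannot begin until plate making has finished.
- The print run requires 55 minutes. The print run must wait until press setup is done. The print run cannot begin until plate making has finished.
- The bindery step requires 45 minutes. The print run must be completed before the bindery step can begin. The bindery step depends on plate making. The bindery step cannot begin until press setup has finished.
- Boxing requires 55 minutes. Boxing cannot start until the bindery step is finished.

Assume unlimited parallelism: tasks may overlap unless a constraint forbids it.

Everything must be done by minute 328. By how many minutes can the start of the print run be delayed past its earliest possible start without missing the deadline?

After its own release at minute 30, plate making can start at minute 30 and finishes at minute 90.
Press setup cannot begin until plate making (finishes minute 90). It runs from minute 90 to 90 + 60 = minute 150.
The print run needs all of press setup (finishes minute 150); plate making (finishes minute 90). That puts its earliest start at minute 150; it finishes at 150 + 55 = minute 205.

Working backward from the deadline:
To finish by minute 328, boxing (duration 55) must start no later than minute 273.
The bindery step feeds into boxing (must start by minute 273); so the bindery step must finish by minute 273 and therefore start by minute 228.
The print run has to be done before the bindery step (must start by minute 228). That means finishing by minute 228, i.e. starting by 228 − 55 = minute 173.
So the print run can start as early as minute 150 and as late as minute 173, giving 173 − 150 = 23 minutes of slack.

23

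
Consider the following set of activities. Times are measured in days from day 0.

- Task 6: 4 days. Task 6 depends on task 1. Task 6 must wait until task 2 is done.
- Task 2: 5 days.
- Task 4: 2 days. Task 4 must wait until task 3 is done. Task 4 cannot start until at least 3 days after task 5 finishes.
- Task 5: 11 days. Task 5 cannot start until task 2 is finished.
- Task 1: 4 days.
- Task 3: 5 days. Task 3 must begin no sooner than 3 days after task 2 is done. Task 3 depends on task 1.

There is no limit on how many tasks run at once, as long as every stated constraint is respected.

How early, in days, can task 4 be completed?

Task 2 has no prerequisites, so it starts at day 0 and finishes at day 5.
Task 5 waits on task 2 (finishes day 5), so it starts at day 5 and finishes at 5 + 11 = day 16.
Task 1 can start immediately at day 0; it finishes at day 4.
Task 3 needs all of task 2 (finishes day 5, plus 3-day gap → day 8); task 1 (finishes day 4). That puts its earliest start at day 8; it finishes at 8 + 5 = day 13.
Task 4 needs all of task 3 (finishes day 13); task 5 (finishes day 16, plus 3-day gap → day 19). That puts its earliest start at day 19; it finishes at 19 + 2 = day 21.

21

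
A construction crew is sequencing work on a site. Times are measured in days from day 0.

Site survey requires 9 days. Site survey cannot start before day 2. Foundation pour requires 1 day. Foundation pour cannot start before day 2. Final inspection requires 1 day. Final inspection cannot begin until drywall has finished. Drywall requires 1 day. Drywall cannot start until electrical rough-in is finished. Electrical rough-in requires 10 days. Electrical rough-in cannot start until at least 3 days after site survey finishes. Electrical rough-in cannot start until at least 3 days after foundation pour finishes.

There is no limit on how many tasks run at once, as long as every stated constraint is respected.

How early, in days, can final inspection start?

After its own release at day 2, foundation pour can start at day 2 and finishes at day 3.
Site survey waits on its own release at day 2, so it starts at day 2 and finishes at 2 + 9 = day 11.
Electrical rough-in needs all of site survey (finishes day 11, plus 3-day gap → day 14); foundation pour (finishes day 3, plus 3-day gap → day 6). That puts its earliest start at day 14; it finishes at 14 + 10 = day 24.
Drywall cannot begin until electrical rough-in (finishes day 24). It runs from day 24 to 24 + 1 = day 25.
Final inspection waits on drywall (finishes day 25), so the earliest it can start is day 25.

25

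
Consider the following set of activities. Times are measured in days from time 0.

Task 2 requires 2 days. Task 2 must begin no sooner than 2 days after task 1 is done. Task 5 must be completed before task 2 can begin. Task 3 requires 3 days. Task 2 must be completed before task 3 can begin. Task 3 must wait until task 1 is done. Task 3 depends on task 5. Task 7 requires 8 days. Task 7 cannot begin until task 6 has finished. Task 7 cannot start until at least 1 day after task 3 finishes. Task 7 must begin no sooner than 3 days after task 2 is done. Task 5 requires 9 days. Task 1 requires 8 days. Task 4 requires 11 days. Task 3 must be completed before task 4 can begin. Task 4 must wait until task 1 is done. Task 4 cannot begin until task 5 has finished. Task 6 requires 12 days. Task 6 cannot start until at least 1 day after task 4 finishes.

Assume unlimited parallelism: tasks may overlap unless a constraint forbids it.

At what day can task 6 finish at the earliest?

39

Task 5 has no prerequisites, so it starts at day 0 and finishes at day 9.
Task 1 has no prerequisites, so it starts at day 0 and finishes at day 8.
Task 2 cannot start until task 1 (finishes day 8, plus 2-day gap → day 10); task 5 (finishes day 9). The controlling bound is day 10, so task 2 finishes at 10 + 2 = day 12.
Task 3 needs all of task 2 (finishes day 12); task 1 (finishes day 8); task 5 (finishes day 9). That puts its earliest start at day 12; it finishes at 12 + 3 = day 15.
For task 4: task 3 (finishes day 15); task 1 (finishes day 8); task 5 (finishes day 9). Taking the maximum gives a start of day 15, and it finishes at 15 + 11 = day 26.
After task 4 (finishes day 26, plus 1-day gap → day 27), task 6 can start at day 27 and finishes at day 39.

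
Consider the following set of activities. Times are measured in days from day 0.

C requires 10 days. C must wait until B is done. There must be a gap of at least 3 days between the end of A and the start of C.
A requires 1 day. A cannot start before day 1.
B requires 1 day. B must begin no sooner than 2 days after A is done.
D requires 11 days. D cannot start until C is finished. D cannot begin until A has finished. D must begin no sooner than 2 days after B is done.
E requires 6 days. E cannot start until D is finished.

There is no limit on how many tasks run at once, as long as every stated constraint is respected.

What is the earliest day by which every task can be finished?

A cannot begin until its own release at day 1. It runs from day 1 to 1 + 1 = day 2.
After A (finishes day 2, plus 2-day gap → day 4), B can start at day 4 and finishes at day 5.
C cannot start until B (finishes day 5); A (finishes day 2, plus 3-day gap → day 5). The controlling bound is day 5, so C finishes at 5 + 10 = day 15.
For D: C (finishes day 15); A (finishes day 2); B (finishes day 5, plus 2-day gap → day 7). Taking the maximum gives a start of day 15, and it finishes at 15 + 11 = day 26.
E waits on D (finishes day 26), so it starts at day 26 and finishes at 26 + 6 = day 32.
All tasks are finished once the last one completes. Finish times: A at 2, B at 5, C at 15, D at 26, E at 32. The latest is day 32.

32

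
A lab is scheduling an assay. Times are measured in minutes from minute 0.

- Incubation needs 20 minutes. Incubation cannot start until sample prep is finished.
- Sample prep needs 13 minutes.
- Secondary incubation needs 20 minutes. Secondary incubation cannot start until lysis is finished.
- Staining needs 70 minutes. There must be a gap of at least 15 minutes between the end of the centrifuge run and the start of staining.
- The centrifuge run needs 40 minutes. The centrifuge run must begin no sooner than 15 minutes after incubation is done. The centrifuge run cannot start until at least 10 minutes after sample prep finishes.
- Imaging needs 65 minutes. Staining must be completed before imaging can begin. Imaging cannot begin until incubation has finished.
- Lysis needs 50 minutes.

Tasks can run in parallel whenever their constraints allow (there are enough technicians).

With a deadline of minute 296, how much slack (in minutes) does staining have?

Sample prep has no prerequisites, so it starts at minute 0 and finishes at minute 13.
After sample prep (finishes minute 13), incubation can start at minute 13 and finishes at minute 33.
The centrifuge run cannot start until incubation (finishes minute 33, plus 15-minute gap → minute 48); sample prep (finishes minute 13, plus 10-minute gap → minute 23). The controlling bound is minute 48, so the centrifuge run finishes at 48 + 40 = minute 88.
Staining cannot begin until the centrifuge run (finishes minute 88, plus 15-minute gap → minute 103). It runs from minute 103 to 103 + 70 = minute 173.

Working backward from the deadline:
Nothing follows imaging; the deadline of minute 296 is its only limit. It must start by 296 − 65 = minute 231.
Staining has to be done before imaging (must start by minute 231). That means finishing by minute 231, i.e. starting by 231 − 70 = minute 161.
So staining can start as early as minute 103 and as late as minute 161, giving 161 − 103 = 58 minutes of slack.

58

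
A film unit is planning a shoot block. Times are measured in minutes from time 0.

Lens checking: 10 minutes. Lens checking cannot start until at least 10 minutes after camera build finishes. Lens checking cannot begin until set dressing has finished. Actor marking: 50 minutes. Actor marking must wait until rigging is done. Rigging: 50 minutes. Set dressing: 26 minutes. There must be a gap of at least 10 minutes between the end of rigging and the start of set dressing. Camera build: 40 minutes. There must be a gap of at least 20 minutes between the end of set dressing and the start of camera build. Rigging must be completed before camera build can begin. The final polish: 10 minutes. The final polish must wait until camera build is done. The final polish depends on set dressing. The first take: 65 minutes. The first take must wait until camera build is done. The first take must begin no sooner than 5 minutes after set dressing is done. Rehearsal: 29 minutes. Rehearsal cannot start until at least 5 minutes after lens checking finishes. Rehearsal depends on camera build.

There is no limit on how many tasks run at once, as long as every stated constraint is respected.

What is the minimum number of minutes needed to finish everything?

211

Nothing blocks rigging, so it runs from minute 0 to minute 50.
Actor marking cannot begin until rigging (finishes minute 50). It runs from minute 50 to 50 + 50 = minute 100.
After rigging (finishes minute 50, plus 10-minute gap → minute 60), set dressing can start at minute 60 and finishes at minute 86.
Camera build needs all of set dressing (finishes minute 86, plus 20-minute gap → minute 106); rigging (finishes minute 50). That puts its earliest start at minute 106; it finishes at 106 + 40 = minute 146.
The first take needs all of camera build (finishes minute 146); set dressing (finishes minute 86, plus 5-minute gap → minute 91). That puts its earliest start at minute 146; it finishes at 146 + 65 = minute 211.
The final polish needs all of camera build (finishes minute 146); set dressing (finishes minute 86). That puts its earliest start at minute 146; it finishes at 146 + 10 = minute 156.
Lens checking needs all of camera build (finishes minute 146, plus 10-minute gap → minute 156); set dressing (finishes minute 86). That puts its earliest start at minute 156; it finishes at 156 + 10 = minute 166.
Rehearsal has to wait for lens checking (finishes minute 166, plus 5-minute gap → minute 171); camera build (finishes minute 146). The latest of these is minute 171, so rehearsal runs minute 171 to 171 + 29 = minute 200.
All tasks are finished once the last one completes. Finish times: Rigging at 50, Set dressing at 86, Camera build at 146, Lens checking at 166, Actor marking at 100, Rehearsal at 200, The final polish at 156, The first take at 211. The latest is minute 211.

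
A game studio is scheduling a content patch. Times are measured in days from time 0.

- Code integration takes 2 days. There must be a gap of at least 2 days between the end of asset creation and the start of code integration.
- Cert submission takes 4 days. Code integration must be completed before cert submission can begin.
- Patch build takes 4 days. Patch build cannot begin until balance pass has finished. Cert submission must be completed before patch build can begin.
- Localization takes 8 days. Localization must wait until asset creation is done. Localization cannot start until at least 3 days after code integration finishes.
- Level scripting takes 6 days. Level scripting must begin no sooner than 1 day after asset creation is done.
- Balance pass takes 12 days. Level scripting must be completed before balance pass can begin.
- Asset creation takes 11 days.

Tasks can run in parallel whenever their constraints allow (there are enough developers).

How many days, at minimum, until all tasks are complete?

34

Asset creation has no prerequisites, so it starts at day 0 and finishes at day 11.
Code integration waits on asset creation (finishes day 11, plus 2-day gap → day 13), so it starts at day 13 and finishes at 13 + 2 = day 15.
Cert submission waits on code integration (finishes day 15), so it starts at day 15 and finishes at 15 + 4 = day 19.
Localization has to wait for asset creation (finishes day 11); code integration (finishes day 15, plus 3-day gap → day 18). The latest of these is day 18, so localization runs day 18 to 18 + 8 = day 26.
After asset creation (finishes day 11, plus 1-day gap → day 12), level scripting can start at day 12 and finishes at day 18.
Balance pass waits on level scripting (finishes day 18), so it starts at day 18 and finishes at 18 + 12 = day 30.
Patch build needs all of balance pass (finishes day 30); cert submission (finishes day 19). That puts its earliest start at day 30; it finishes at 30 + 4 = day 34.
All tasks are finished once the last one completes. Finish times: Asset creation at 11, Level scripting at 18, Code integration at 15, Balance pass at 30, Localization at 26, Cert submission at 19, Patch build at 34. The latest is day 34.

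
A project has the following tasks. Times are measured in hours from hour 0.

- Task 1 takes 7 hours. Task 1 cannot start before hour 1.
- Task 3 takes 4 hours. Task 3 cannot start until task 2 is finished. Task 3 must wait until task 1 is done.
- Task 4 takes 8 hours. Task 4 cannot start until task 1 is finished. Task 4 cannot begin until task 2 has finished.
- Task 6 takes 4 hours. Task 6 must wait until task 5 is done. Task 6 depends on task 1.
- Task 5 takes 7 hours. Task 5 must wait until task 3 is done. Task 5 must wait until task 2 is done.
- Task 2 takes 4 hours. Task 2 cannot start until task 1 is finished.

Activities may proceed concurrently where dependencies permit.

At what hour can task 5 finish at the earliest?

Task 1 cannot begin until its own release at hour 1. It runs from hour 1 to 1 + 7 = hour 8.
Task 2 waits on task 1 (finishes hour 8), so it starts at hour 8 and finishes at 8 + 4 = hour 12.
Task 3 cannot start until task 2 (finishes hour 12); task 1 (finishes hour 8). The controlling bound is hour 12, so task 3 finishes at 12 + 4 = hour 16.
Task 5 needs all of task 3 (finishes hour 16); task 2 (finishes hour 12). That puts its earliest start at hour 16; it finishes at 16 + 7 = hour 23.

23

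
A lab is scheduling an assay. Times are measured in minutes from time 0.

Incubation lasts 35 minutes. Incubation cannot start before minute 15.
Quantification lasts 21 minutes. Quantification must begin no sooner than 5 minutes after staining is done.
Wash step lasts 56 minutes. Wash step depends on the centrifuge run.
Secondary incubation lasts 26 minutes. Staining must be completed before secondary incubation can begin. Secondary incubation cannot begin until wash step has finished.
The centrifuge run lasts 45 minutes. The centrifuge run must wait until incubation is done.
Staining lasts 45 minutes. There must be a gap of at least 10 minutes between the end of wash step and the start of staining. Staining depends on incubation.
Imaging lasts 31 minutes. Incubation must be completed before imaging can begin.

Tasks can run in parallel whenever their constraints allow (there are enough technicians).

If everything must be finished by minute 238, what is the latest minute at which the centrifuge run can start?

56

To finish by minute 238, secondary incubation (duration 26) must start no later than minute 212.
Quantification must finish by minute 238; it takes 21 minutes, so it must start by 238 − 21 = minute 217.
Staining must finish in time for secondary incubation (must start by minute 212); quantification (must start by minute 217, minus 5-minute gap → minute 212). The tightest is minute 212, so staining must start by 212 − 45 = minute 167.
Wash step must finish in time for staining (must start by minute 167, minus 10-minute gap → minute 157); secondary incubation (must start by minute 212). The tightest is minute 157, so wash step must start by 157 − 56 = minute 101.
The centrifuge run must finish before wash step (must start by minute 101). With a 45-minute duration, the centrifuge run must start by 101 − 45 = minute 56.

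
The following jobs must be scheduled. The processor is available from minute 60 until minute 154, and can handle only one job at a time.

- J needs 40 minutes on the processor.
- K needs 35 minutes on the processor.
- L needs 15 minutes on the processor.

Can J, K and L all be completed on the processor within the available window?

Yes

The processor window is 154 − 60 = 94 minutes.
Running back to back, the jobs need 40 + 35 + 15 = 90 minutes on the processor.
Since 90 ≤ 94, they fit within the window.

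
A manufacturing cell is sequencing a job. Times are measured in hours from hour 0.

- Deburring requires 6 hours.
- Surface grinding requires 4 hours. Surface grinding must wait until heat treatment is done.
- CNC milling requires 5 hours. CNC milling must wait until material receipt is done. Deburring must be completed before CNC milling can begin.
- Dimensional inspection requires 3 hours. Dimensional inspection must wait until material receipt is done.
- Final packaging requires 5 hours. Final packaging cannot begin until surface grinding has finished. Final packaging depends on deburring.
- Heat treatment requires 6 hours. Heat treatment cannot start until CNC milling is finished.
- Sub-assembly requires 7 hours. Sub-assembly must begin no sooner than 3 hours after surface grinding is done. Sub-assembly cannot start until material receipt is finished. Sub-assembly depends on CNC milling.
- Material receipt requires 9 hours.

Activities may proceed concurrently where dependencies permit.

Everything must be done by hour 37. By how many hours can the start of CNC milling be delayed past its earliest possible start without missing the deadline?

3

Nothing blocks deburring, so it runs from hour 0 to hour 6.
Material receipt has no prerequisites, so it starts at hour 0 and finishes at hour 9.
CNC milling cannot start until material receipt (finishes hour 9); deburring (finishes hour 6). The controlling bound is hour 9, so CNC milling finishes at 9 + 5 = hour 14.

Working backward from the deadline:
To finish by hour 37, sub-assembly (duration 7) must start no later than hour 30.
Nothing follows final packaging; the deadline of hour 37 is its only limit. It must start by 37 − 5 = hour 32.
Surface grinding must finish in time for sub-assembly (must start by hour 30, minus 3-hour gap → hour 27); final packaging (must start by hour 32). The tightest is hour 27, so surface grinding must start by 27 − 4 = hour 23.
Heat treatment feeds into surface grinding (must start by hour 23); so heat treatment must finish by hour 23 and therefore start by hour 17.
CNC milling feeds heat treatment (must start by hour 17); sub-assembly (must start by hour 30). Taking the minimum, CNC milling must finish by hour 17 and start by 17 − 5 = hour 12.
So CNC milling can start as early as hour 9 and as late as hour 12, giving 12 − 9 = 3 hours of slack.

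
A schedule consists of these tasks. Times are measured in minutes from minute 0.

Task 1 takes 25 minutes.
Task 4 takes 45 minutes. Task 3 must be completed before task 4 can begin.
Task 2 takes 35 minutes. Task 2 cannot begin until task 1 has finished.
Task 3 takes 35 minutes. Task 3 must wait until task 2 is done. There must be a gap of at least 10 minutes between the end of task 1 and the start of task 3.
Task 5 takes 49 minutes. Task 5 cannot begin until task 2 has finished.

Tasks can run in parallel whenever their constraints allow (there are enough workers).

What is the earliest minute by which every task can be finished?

Task 1 has no prerequisites, so it starts at minute 0 and finishes at minute 25.
Task 2 waits on task 1 (finishes minute 25), so it starts at minute 25 and finishes at 25 + 35 = minute 60.
Task 5 cannot begin until task 2 (finishes minute 60). It runs from minute 60 to 60 + 49 = minute 109.
Task 3 needs all of task 2 (finishes minute 60); task 1 (finishes minute 25, plus 10-minute gap → minute 35). That puts its earliest start at minute 60; it finishes at 60 + 35 = minute 95.
Task 4 waits on task 3 (finishes minute 95), so it starts at minute 95 and finishes at 95 + 45 = minute 140.
All tasks are finished once the last one completes. Finish times: Task 1 at 25, Task 2 at 60, Task 3 at 95, Task 4 at 140, Task 5 at 109. The latest is minute 140.

140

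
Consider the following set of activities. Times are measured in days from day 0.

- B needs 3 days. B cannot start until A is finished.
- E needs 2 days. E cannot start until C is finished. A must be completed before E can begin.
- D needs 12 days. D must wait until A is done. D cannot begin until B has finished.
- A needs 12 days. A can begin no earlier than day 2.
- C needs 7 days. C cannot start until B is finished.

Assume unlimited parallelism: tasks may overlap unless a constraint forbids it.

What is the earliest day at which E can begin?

After its own release at day 2, A can start at day 2 and finishes at day 14.
B cannot begin until A (finishes day 14). It runs from day 14 to 14 + 3 = day 17.
C cannot begin until B (finishes day 17). It runs from day 17 to 17 + 7 = day 24.
E waits on C (finishes day 24); A (finishes day 14). The latest of these is day 24, which is the earliest E can start.

24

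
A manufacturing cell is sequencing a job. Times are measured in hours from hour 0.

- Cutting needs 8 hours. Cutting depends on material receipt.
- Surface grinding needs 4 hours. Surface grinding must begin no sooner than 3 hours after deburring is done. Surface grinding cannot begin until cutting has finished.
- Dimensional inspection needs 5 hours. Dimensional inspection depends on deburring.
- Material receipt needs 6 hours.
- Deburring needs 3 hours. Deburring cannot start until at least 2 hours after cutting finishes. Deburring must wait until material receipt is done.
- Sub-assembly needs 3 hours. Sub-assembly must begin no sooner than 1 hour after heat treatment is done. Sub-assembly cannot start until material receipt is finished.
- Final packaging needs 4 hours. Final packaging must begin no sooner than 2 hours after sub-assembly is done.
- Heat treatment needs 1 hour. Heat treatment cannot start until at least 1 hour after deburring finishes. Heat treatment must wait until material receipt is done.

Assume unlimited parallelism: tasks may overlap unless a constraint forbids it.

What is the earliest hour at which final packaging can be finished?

31

Nothing blocks material receipt, so it runs from hour 0 to hour 6.
After material receipt (finishes hour 6), cutting can start at hour 6 and finishes at hour 14.
For deburring: cutting (finishes hour 14, plus 2-hour gap → hour 16); material receipt (finishes hour 6). Taking the maximum gives a start of hour 16, and it finishes at 16 + 3 = hour 19.
Heat treatment needs all of deburring (finishes hour 19, plus 1-hour gap → hour 20); material receipt (finishes hour 6). That puts its earliest start at hour 20; it finishes at 20 + 1 = hour 21.
Sub-assembly cannot start until heat treatment (finishes hour 21, plus 1-hour gap → hour 22); material receipt (finishes hour 6). The controlling bound is hour 22, so sub-assembly finishes at 22 + 3 = hour 25.
Final packaging cannot begin until sub-assembly (finishes hour 25, plus 2-hour gap → hour 27). It runs from hour 27 to 27 + 4 = hour 31.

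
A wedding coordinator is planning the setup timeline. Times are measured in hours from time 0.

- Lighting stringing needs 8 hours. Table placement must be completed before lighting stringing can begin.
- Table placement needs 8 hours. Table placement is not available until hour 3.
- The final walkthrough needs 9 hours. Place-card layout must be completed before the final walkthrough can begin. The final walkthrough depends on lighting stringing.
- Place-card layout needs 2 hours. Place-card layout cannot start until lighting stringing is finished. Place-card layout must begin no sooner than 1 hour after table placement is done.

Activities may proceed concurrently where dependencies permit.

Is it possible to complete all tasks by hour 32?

Yes

Table placement waits on its own release at hour 3, so it starts at hour 3 and finishes at 3 + 8 = hour 11.
After table placement (finishes hour 11), lighting stringing can start at hour 11 and finishes at hour 19.
Place-card layout cannot start until lighting stringing (finishes hour 19); table placement (finishes hour 11, plus 1-hour gap → hour 12). The controlling bound is hour 19, so place-card layout finishes at 19 + 2 = hour 21.
The final walkthrough cannot start until place-card layout (finishes hour 21); lighting stringing (finishes hour 19). The controlling bound is hour 21, so the final walkthrough finishes at 21 + 9 = hour 30.
Every task is finished by hour 30, which is no later than the deadline of 32, so the schedule is feasible.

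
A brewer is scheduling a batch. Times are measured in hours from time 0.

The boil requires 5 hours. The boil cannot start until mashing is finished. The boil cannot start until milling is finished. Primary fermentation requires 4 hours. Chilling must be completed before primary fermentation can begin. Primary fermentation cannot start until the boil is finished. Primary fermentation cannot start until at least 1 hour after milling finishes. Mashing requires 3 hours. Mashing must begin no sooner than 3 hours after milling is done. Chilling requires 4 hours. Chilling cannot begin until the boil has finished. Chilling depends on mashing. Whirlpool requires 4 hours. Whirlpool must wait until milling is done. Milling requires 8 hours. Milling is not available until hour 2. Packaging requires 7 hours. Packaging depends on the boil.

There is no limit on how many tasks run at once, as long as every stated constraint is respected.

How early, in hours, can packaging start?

After its own release at hour 2, milling can start at hour 2 and finishes at hour 10.
Mashing cannot begin until milling (finishes hour 10, plus 3-hour gap → hour 13). It runs from hour 13 to 13 + 3 = hour 16.
The boil has to wait for mashing (finishes hour 16); milling (finishes hour 10). The latest of these is hour 16, so the boil runs hour 16 to 16 + 5 = hour 21.
Packaging waits on the boil (finishes hour 21), so the earliest it can start is hour 21.

21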